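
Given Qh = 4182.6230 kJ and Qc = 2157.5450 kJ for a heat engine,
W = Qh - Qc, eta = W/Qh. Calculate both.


W = 4182.6230 - 2157.5450 = 2025.0780 kJ
eta = 2025.0780 / 4182.6230 = 0.4842 = 48.4165%

W = 2025.0780 kJ, eta = 48.4165%


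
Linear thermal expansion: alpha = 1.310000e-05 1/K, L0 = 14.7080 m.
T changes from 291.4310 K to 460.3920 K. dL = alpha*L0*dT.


dT = 168.9610 K
dL = 1.310000e-05 * 14.7080 * 168.9610 = 0.032555 m
L_final = 14.740555 m

dL = 0.032555 m


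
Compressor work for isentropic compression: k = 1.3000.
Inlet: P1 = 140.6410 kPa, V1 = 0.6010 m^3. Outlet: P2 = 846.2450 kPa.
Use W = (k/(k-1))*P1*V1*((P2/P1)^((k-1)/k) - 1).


(k-1)/k = 0.2308
(P2/P1)^exp = 1.5131
W = 4.3333 * 140.6410 * 0.6010 * (1.5131 - 1) = 187.9238 kJ

187.9238 kJ


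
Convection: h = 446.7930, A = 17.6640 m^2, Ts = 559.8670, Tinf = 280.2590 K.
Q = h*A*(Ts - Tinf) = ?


dT = 279.6080 K
Q = 446.7930 * 17.6640 * 279.6080 = 2206708.7112 W

2206708.7112 W


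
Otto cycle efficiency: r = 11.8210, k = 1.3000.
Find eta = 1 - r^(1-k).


r^(k-1) = 2.0980
eta = 1 - 1/2.0980 = 0.5233 = 52.3345%

52.3345%


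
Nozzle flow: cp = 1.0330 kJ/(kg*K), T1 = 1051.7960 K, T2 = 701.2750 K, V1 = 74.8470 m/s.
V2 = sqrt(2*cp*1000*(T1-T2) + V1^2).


dT = 350.5210 K
2*cp*1000*dT = 724176.3860
V1^2 = 5602.0734
V2 = sqrt(729778.4594) = 854.2707 m/s

854.2707 m/s


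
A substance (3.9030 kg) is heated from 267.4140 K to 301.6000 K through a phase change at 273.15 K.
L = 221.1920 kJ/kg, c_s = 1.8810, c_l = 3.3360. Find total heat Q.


Q1 (sensible, solid) = 3.9030 * 1.8810 * 5.7360 = 42.1111 kJ
Q2 (latent) = 3.9030 * 221.1920 = 863.3124 kJ
Q3 (sensible, liquid) = 3.9030 * 3.3360 * 28.4500 = 370.4306 kJ
Q_total = 1275.8541 kJ

1275.8541 kJ


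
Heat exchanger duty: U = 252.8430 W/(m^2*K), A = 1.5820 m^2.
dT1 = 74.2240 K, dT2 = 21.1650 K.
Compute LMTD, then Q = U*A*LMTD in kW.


LMTD = 42.2869 K
Q = 252.8430 * 1.5820 * 42.2869 = 16914.6568 W = 16.9147 kW

16.9147 kW


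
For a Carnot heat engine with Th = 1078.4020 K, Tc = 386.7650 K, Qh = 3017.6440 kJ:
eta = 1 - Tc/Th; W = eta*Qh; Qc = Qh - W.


eta = 1 - 386.7650/1078.4020 = 0.6414
W = 0.6414 * 3017.6440 = 1935.3768 kJ
Qc = 3017.6440 - 1935.3768 = 1082.2672 kJ

eta = 64.1354%, W = 1935.3768 kJ, Qc = 1082.2672 kJ


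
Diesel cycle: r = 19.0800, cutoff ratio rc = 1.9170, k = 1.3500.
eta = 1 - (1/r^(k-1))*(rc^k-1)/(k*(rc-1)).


r^(k-1) = 2.8067
rc^k = 2.4074
eta = 0.5950 = 59.4960%

59.4960%


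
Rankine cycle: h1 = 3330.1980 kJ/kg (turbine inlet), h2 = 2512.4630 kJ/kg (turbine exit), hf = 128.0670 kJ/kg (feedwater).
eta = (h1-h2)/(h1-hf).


W = 817.7350 kJ/kg
Q_in = 3202.1310 kJ/kg
eta = 0.2554 = 25.5372%

eta = 25.5372%


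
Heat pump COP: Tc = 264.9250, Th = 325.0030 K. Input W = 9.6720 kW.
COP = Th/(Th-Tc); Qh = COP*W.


COP = 325.0030 / 60.0780 = 5.4097
Qh = 5.4097 * 9.6720 = 52.3225 kW

COP = 5.4097, Qh = 52.3225 kW


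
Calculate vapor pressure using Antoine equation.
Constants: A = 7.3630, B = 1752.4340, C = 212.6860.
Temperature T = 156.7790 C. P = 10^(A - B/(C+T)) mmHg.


C+T = 369.4650
B/(C+T) = 4.7432
log10(P) = 7.3630 - 4.7432 = 2.6198
P = 10^2.6198 = 416.7096 mmHg

416.7096 mmHg


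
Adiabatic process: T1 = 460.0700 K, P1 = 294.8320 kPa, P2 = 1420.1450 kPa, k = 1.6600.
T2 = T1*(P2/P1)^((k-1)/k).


(k-1)/k = 0.3976
(P2/P1)^exp = 1.8683
T2 = 460.0700 * 1.8683 = 859.5714 K

859.5714 K


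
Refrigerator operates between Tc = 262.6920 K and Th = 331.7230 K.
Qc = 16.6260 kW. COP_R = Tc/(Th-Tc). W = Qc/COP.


COP = 262.6920 / 69.0310 = 3.8054
W = 16.6260 / 3.8054 = 4.3690 kW

COP = 3.8054, W = 4.3690 kW


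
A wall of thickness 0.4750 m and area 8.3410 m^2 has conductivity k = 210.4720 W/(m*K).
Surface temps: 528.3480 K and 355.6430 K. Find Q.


dT = 172.7050 K
Q = 210.4720 * 8.3410 * 172.7050 / 0.4750 = 638298.3923 W

638298.3923 W


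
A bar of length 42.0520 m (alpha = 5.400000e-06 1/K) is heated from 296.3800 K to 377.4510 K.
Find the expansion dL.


dT = 81.0710 K
dL = 5.400000e-06 * 42.0520 * 81.0710 = 0.018410 m
L_final = 42.070410 m

dL = 0.018410 m


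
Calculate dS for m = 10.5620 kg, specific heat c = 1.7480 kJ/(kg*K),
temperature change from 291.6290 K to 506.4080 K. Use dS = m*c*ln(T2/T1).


T2/T1 = 1.7365
ln(T2/T1) = 0.5519
dS = 10.5620 * 1.7480 * 0.5519 = 10.1887 kJ/K

10.1887 kJ/K


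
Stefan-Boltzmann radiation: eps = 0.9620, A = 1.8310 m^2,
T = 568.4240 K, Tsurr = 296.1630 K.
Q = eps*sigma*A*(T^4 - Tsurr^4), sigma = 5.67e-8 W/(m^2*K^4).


T^4 = 1.0440e+11
Tsurr^4 = 7.6935e+09
Q = 0.9620 * 5.67e-8 * 1.8310 * 9.6704e+10 = 9658.0725 W

9658.0725 W


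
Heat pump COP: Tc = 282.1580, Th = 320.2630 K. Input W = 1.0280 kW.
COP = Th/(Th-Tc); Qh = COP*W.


COP = 320.2630 / 38.1050 = 8.4048
Qh = 8.4048 * 1.0280 = 8.6401 kW

COP = 8.4048, Qh = 8.6401 kW


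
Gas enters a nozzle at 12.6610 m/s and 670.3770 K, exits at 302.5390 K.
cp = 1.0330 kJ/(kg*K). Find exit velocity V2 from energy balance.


dT = 367.8380 K
2*cp*1000*dT = 759953.3080
V1^2 = 160.3009
V2 = sqrt(760113.6089) = 871.8449 m/s

871.8449 m/s


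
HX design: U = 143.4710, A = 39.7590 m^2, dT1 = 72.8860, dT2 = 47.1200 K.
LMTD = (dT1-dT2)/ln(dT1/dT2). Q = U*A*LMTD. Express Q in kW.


LMTD = 59.0694 K
Q = 143.4710 * 39.7590 * 59.0694 = 336947.2201 W = 336.9472 kW

336.9472 kW


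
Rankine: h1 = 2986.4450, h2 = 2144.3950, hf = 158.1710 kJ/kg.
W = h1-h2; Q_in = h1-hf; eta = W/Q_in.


W = 842.0500 kJ/kg
Q_in = 2828.2740 kJ/kg
eta = 0.2977 = 29.7726%

eta = 29.7726%


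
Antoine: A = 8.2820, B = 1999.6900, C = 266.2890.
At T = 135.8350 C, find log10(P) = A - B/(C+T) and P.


C+T = 402.1240
B/(C+T) = 4.9728
log10(P) = 8.2820 - 4.9728 = 3.3092
P = 10^3.3092 = 2037.8897 mmHg

2037.8897 mmHg


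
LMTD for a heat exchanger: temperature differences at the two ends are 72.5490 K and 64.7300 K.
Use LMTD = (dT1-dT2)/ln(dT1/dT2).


dT1/dT2 = 1.1208
ln(dT1/dT2) = 0.1140
LMTD = 7.8190 / 0.1140 = 68.5652 K

68.5652 K


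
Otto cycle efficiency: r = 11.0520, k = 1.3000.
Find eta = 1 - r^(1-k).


r^(k-1) = 2.0560
eta = 1 - 1/2.0560 = 0.5136 = 51.3629%

51.3629%


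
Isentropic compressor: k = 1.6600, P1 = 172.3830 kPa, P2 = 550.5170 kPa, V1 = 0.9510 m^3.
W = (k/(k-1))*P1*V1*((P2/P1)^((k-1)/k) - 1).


(k-1)/k = 0.3976
(P2/P1)^exp = 1.5867
W = 2.5152 * 172.3830 * 0.9510 * (1.5867 - 1) = 241.9116 kJ

241.9116 kJ


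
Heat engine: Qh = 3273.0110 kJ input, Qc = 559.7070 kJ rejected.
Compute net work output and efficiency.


W = 3273.0110 - 559.7070 = 2713.3040 kJ
eta = 2713.3040 / 3273.0110 = 0.8290 = 82.8993%

W = 2713.3040 kJ, eta = 82.8993%


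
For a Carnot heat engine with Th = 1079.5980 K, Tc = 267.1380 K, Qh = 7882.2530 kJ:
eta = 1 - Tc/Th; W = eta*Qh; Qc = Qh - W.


eta = 1 - 267.1380/1079.5980 = 0.7526
W = 0.7526 * 7882.2530 = 5931.8517 kJ
Qc = 7882.2530 - 5931.8517 = 1950.4013 kJ

eta = 75.2558%, W = 5931.8517 kJ, Qc = 1950.4013 kJ


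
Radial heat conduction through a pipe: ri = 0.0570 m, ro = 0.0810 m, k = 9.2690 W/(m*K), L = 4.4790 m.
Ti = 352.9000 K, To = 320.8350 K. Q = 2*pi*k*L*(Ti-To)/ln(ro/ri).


dT = 32.0650 K
ln(ro/ri) = 0.3514
Q = 2*pi*9.2690*4.4790*32.0650 / 0.3514 = 23802.6829 W

23802.6829 W


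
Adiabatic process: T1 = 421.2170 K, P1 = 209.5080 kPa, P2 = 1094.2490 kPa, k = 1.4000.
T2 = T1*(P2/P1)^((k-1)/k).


(k-1)/k = 0.2857
(P2/P1)^exp = 1.6037
T2 = 421.2170 * 1.6037 = 675.4989 K

675.4989 K


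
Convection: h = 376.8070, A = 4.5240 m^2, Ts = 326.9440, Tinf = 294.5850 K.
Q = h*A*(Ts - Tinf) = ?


dT = 32.3590 K
Q = 376.8070 * 4.5240 * 32.3590 = 55161.5741 W

55161.5741 W


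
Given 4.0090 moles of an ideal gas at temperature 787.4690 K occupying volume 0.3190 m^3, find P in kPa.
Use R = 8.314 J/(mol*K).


P = nRT/V = 4.0090 * 8.314 * 787.4690 / 0.3190
= 26246.9922 / 0.3190 = 82278.9725 Pa = 82.2790 kPa

82.2790 kPa


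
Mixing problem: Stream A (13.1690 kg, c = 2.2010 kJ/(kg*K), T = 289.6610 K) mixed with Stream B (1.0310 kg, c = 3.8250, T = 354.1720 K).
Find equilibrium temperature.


num = 9792.5190
den = 32.9285
Tf = 297.3869 K

297.3869 K


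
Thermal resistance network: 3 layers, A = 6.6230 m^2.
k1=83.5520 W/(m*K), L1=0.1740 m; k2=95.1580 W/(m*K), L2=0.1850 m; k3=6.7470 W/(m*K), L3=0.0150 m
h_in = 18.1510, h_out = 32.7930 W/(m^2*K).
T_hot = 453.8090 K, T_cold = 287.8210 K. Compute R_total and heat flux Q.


R_conv_in = 1/(18.1510*6.6230) = 0.0083
R_1 = 0.1740/(83.5520*6.6230) = 0.0003
R_2 = 0.1850/(95.1580*6.6230) = 0.0003
R_3 = 0.0150/(6.7470*6.6230) = 0.0003
R_conv_out = 1/(32.7930*6.6230) = 0.0046
R_total = 0.0139 K/W
Q = 165.9880 / 0.0139 = 11970.4653 W

R_total = 0.0139 K/W, Q = 11970.4653 W


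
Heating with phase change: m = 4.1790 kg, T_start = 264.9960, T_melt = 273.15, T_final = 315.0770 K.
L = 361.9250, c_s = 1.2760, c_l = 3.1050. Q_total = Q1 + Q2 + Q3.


Q1 (sensible, solid) = 4.1790 * 1.2760 * 8.1540 = 43.4804 kJ
Q2 (latent) = 4.1790 * 361.9250 = 1512.4846 kJ
Q3 (sensible, liquid) = 4.1790 * 3.1050 * 41.9270 = 544.0362 kJ
Q_total = 2100.0012 kJ

2100.0012 kJ


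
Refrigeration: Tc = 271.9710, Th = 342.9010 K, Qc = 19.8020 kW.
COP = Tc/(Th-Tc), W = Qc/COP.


COP = 271.9710 / 70.9300 = 3.8344
W = 19.8020 / 3.8344 = 5.1644 kW

COP = 3.8344, W = 5.1644 kW


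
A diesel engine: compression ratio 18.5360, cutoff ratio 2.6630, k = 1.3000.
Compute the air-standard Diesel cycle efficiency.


r^(k-1) = 2.4011
rc^k = 3.5726
eta = 0.5044 = 50.4402%

50.4402%


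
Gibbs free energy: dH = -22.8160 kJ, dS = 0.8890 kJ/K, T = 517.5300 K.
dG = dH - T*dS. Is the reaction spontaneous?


T*dS = 517.5300 * 0.8890 = 460.0842 kJ
dG = -22.8160 - 460.0842 = -482.9002 kJ (spontaneous)

dG = -482.9002 kJ, spontaneous


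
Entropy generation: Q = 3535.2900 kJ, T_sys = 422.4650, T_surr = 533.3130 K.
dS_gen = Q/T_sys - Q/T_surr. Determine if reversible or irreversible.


dS_sys = 3535.2900/422.4650 = 8.3682 kJ/K
dS_surr = -3535.2900/533.3130 = -6.6289 kJ/K
dS_gen = 8.3682 - 6.6289 = 1.7393 kJ/K (irreversible)

dS_gen = 1.7393 kJ/K, irreversible


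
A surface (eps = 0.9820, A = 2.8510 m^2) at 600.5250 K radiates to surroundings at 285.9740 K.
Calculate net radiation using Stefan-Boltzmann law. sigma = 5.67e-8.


T^4 = 1.3005e+11
Tsurr^4 = 6.6882e+09
Q = 0.9820 * 5.67e-8 * 2.8510 * 1.2337e+11 = 19583.3686 W

19583.3686 W


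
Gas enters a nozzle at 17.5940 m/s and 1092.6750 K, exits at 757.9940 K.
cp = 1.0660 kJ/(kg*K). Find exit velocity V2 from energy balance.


dT = 334.6810 K
2*cp*1000*dT = 713539.8920
V1^2 = 309.5488
V2 = sqrt(713849.4408) = 844.8961 m/s

844.8961 m/s


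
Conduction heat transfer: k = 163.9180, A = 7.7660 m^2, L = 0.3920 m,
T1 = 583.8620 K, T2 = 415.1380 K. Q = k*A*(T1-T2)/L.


dT = 168.7240 K
Q = 163.9180 * 7.7660 * 168.7240 / 0.3920 = 547917.0671 W

547917.0671 W


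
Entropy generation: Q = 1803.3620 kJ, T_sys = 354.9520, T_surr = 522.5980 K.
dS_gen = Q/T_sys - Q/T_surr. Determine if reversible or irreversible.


dS_sys = 1803.3620/354.9520 = 5.0806 kJ/K
dS_surr = -1803.3620/522.5980 = -3.4508 kJ/K
dS_gen = 5.0806 - 3.4508 = 1.6298 kJ/K (irreversible)

dS_gen = 1.6298 kJ/K, irreversible


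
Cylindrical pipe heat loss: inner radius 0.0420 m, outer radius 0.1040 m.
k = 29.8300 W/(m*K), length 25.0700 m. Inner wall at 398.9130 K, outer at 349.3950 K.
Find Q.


dT = 49.5180 K
ln(ro/ri) = 0.9067
Q = 2*pi*29.8300*25.0700*49.5180 / 0.9067 = 256611.8705 W

256611.8705 W


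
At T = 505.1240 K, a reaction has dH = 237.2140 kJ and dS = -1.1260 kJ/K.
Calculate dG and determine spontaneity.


T*dS = 505.1240 * -1.1260 = -568.7696 kJ
dG = 237.2140 + 568.7696 = 805.9836 kJ (non-spontaneous)

dG = 805.9836 kJ, non-spontaneous


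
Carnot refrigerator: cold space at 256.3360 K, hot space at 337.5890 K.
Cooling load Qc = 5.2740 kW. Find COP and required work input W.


COP = 256.3360 / 81.2530 = 3.1548
W = 5.2740 / 3.1548 = 1.6717 kW

COP = 3.1548, W = 1.6717 kW


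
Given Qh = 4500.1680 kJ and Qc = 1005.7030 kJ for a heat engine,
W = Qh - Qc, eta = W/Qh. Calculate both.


W = 4500.1680 - 1005.7030 = 3494.4650 kJ
eta = 3494.4650 / 4500.1680 = 0.7765 = 77.6519%

W = 3494.4650 kJ, eta = 77.6519%


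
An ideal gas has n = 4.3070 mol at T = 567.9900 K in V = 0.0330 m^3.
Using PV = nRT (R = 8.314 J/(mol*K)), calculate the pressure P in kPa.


P = nRT/V = 4.3070 * 8.314 * 567.9900 / 0.0330
= 20338.8120 / 0.0330 = 616327.6358 Pa = 616.3276 kPa

616.3276 kPa


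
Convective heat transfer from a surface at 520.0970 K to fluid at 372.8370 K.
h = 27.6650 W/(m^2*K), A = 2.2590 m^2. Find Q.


dT = 147.2600 K
Q = 27.6650 * 2.2590 * 147.2600 = 9203.0483 W

9203.0483 W


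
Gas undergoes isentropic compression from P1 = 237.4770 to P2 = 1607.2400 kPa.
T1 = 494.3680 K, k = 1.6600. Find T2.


(k-1)/k = 0.3976
(P2/P1)^exp = 2.1389
T2 = 494.3680 * 2.1389 = 1057.3844 K

1057.3844 K


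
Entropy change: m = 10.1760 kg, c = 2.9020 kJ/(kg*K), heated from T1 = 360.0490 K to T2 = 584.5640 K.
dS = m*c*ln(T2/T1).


T2/T1 = 1.6236
ln(T2/T1) = 0.4846
dS = 10.1760 * 2.9020 * 0.4846 = 14.3114 kJ/K

14.3114 kJ/K


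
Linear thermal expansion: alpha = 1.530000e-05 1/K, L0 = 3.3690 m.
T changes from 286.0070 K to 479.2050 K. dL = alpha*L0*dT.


dT = 193.1980 K
dL = 1.530000e-05 * 3.3690 * 193.1980 = 0.009959 m
L_final = 3.378959 m

dL = 0.009959 m


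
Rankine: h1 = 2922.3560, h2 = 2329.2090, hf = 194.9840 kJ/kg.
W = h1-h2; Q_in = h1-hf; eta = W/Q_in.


W = 593.1470 kJ/kg
Q_in = 2727.3720 kJ/kg
eta = 0.2175 = 21.7479%

eta = 21.7479%


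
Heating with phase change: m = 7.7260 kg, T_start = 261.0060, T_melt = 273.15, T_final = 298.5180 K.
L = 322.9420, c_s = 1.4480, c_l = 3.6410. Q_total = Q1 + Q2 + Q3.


Q1 (sensible, solid) = 7.7260 * 1.4480 * 12.1440 = 135.8579 kJ
Q2 (latent) = 7.7260 * 322.9420 = 2495.0499 kJ
Q3 (sensible, liquid) = 7.7260 * 3.6410 * 25.3680 = 713.6111 kJ
Q_total = 3344.5190 kJ

3344.5190 kJ


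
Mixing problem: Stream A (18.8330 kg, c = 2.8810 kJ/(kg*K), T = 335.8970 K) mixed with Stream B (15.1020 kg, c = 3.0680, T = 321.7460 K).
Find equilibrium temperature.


num = 33132.4936
den = 100.5908
Tf = 329.3789 K

329.3789 K


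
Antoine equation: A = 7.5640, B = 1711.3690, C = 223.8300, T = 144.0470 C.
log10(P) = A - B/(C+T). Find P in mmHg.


C+T = 367.8770
B/(C+T) = 4.6520
log10(P) = 7.5640 - 4.6520 = 2.9120
P = 10^2.9120 = 816.5558 mmHg

816.5558 mmHg


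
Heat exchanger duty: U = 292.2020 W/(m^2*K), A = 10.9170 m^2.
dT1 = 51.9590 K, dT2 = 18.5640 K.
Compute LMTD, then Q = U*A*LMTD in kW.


LMTD = 32.4466 K
Q = 292.2020 * 10.9170 * 32.4466 = 103503.5391 W = 103.5035 kW

103.5035 kW


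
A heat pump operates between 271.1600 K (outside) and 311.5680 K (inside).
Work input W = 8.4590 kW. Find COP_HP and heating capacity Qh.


COP = 311.5680 / 40.4080 = 7.7106
Qh = 7.7106 * 8.4590 = 65.2236 kW

COP = 7.7106, Qh = 65.2236 kW


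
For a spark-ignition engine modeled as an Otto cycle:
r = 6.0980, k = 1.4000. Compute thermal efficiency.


r^(k-1) = 2.0610
eta = 1 - 1/2.0610 = 0.5148 = 51.4795%

51.4795%


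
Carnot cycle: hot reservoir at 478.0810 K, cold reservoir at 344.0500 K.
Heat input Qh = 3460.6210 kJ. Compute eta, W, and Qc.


eta = 1 - 344.0500/478.0810 = 0.2804
W = 0.2804 * 3460.6210 = 970.1923 kJ
Qc = 3460.6210 - 970.1923 = 2490.4287 kJ

eta = 28.0352%, W = 970.1923 kJ, Qc = 2490.4287 kJ


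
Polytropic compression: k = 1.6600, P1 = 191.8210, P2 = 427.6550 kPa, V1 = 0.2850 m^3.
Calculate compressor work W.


(k-1)/k = 0.3976
(P2/P1)^exp = 1.3754
W = 2.5152 * 191.8210 * 0.2850 * (1.3754 - 1) = 51.6225 kJ

51.6225 kJ


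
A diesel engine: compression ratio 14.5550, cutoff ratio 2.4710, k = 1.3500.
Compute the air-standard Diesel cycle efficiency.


r^(k-1) = 2.5530
rc^k = 3.3914
eta = 0.5283 = 52.8317%

52.8317%


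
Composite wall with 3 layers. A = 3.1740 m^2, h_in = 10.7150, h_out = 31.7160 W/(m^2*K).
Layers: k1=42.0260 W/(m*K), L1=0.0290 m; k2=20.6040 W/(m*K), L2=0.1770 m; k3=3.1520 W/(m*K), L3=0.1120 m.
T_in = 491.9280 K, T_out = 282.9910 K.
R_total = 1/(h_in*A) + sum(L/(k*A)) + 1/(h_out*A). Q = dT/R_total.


R_conv_in = 1/(10.7150*3.1740) = 0.0294
R_1 = 0.0290/(42.0260*3.1740) = 0.0002
R_2 = 0.1770/(20.6040*3.1740) = 0.0027
R_3 = 0.1120/(3.1520*3.1740) = 0.0112
R_conv_out = 1/(31.7160*3.1740) = 0.0099
R_total = 0.0535 K/W
Q = 208.9370 / 0.0535 = 3908.5513 W

R_total = 0.0535 K/W, Q = 3908.5513 W


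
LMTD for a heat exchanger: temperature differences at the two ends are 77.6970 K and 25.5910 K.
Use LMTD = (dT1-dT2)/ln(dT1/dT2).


dT1/dT2 = 3.0361
ln(dT1/dT2) = 1.1106
LMTD = 52.1060 / 1.1106 = 46.9180 K

46.9180 K


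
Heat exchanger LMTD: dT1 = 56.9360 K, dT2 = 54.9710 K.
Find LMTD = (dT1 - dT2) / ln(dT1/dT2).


dT1/dT2 = 1.0357
ln(dT1/dT2) = 0.0351
LMTD = 1.9650 / 0.0351 = 55.9477 K

55.9477 K


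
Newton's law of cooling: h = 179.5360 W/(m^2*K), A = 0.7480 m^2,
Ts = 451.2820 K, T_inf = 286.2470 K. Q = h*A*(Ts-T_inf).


dT = 165.0350 K
Q = 179.5360 * 0.7480 * 165.0350 = 22163.0334 W

22163.0334 W


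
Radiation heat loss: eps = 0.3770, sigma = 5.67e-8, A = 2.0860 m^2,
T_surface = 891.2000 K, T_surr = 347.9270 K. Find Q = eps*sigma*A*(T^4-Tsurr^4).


T^4 = 6.3081e+11
Tsurr^4 = 1.4654e+10
Q = 0.3770 * 5.67e-8 * 2.0860 * 6.1616e+11 = 27474.6188 W

27474.6188 W


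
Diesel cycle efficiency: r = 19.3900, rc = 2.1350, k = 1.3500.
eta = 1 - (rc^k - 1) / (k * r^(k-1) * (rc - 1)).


r^(k-1) = 2.8226
rc^k = 2.7841
eta = 0.5875 = 58.7484%

58.7484%


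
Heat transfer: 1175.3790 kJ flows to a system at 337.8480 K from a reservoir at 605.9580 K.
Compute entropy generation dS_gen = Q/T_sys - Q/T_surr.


dS_sys = 1175.3790/337.8480 = 3.4790 kJ/K
dS_surr = -1175.3790/605.9580 = -1.9397 kJ/K
dS_gen = 3.4790 - 1.9397 = 1.5393 kJ/K (irreversible)

dS_gen = 1.5393 kJ/K, irreversible


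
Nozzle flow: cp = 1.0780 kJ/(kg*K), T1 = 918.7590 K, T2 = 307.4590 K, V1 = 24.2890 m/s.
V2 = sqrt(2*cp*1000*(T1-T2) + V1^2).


dT = 611.3000 K
2*cp*1000*dT = 1317962.8000
V1^2 = 589.9555
V2 = sqrt(1318552.7555) = 1148.2825 m/s

1148.2825 m/s


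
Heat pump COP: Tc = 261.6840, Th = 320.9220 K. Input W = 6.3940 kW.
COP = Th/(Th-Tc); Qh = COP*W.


COP = 320.9220 / 59.2380 = 5.4175
Qh = 5.4175 * 6.3940 = 34.6395 kW

COP = 5.4175, Qh = 34.6395 kW


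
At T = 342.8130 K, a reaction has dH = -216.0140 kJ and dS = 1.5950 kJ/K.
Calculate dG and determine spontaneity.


T*dS = 342.8130 * 1.5950 = 546.7867 kJ
dG = -216.0140 - 546.7867 = -762.8007 kJ (spontaneous)

dG = -762.8007 kJ, spontaneous


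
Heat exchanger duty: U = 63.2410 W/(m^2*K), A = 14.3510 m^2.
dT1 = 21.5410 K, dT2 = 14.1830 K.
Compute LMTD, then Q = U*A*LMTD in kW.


LMTD = 17.6065 K
Q = 63.2410 * 14.3510 * 17.6065 = 15979.1518 W = 15.9792 kW

15.9792 kW


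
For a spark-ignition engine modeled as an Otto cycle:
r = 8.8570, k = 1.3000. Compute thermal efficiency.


r^(k-1) = 1.9239
eta = 1 - 1/1.9239 = 0.4802 = 48.0227%

48.0227%


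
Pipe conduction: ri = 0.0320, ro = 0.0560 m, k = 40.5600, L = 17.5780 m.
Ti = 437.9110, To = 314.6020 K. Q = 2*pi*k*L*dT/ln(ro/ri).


dT = 123.3090 K
ln(ro/ri) = 0.5596
Q = 2*pi*40.5600*17.5780*123.3090 / 0.5596 = 987079.4086 W

987079.4086 W


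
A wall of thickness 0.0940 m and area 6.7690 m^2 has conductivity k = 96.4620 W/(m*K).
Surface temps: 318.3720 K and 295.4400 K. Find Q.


dT = 22.9320 K
Q = 96.4620 * 6.7690 * 22.9320 / 0.0940 = 159292.3267 W

159292.3267 W


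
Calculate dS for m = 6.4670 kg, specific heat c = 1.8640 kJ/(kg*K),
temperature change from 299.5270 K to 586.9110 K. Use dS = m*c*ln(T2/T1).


T2/T1 = 1.9595
ln(T2/T1) = 0.6727
dS = 6.4670 * 1.8640 * 0.6727 = 8.1087 kJ/K

8.1087 kJ/K


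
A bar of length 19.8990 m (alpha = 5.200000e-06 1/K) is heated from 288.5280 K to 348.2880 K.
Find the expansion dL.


dT = 59.7600 K
dL = 5.200000e-06 * 19.8990 * 59.7600 = 0.006184 m
L_final = 19.905184 m

dL = 0.006184 m


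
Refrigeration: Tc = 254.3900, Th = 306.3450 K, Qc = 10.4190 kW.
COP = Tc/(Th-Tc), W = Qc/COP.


COP = 254.3900 / 51.9550 = 4.8964
W = 10.4190 / 4.8964 = 2.1279 kW

COP = 4.8964, W = 2.1279 kW


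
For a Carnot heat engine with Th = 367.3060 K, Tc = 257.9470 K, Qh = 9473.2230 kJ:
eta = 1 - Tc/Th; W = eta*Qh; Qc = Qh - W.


eta = 1 - 257.9470/367.3060 = 0.2977
W = 0.2977 * 9473.2230 = 2820.4881 kJ
Qc = 9473.2230 - 2820.4881 = 6652.7349 kJ

eta = 29.7733%, W = 2820.4881 kJ, Qc = 6652.7349 kJ


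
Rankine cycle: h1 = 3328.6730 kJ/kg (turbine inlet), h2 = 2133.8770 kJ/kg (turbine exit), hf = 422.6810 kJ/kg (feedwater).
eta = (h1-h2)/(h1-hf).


W = 1194.7960 kJ/kg
Q_in = 2905.9920 kJ/kg
eta = 0.4111 = 41.1149%

eta = 41.1149%


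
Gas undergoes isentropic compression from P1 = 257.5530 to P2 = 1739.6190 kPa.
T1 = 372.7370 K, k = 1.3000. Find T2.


(k-1)/k = 0.2308
(P2/P1)^exp = 1.5540
T2 = 372.7370 * 1.5540 = 579.2230 K

579.2230 K


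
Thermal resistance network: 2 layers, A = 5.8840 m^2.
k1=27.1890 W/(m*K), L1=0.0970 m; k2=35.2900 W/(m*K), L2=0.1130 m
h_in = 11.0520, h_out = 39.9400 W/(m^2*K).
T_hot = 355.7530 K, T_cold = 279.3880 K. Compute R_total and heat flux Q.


R_conv_in = 1/(11.0520*5.8840) = 0.0154
R_1 = 0.0970/(27.1890*5.8840) = 0.0006
R_2 = 0.1130/(35.2900*5.8840) = 0.0005
R_conv_out = 1/(39.9400*5.8840) = 0.0043
R_total = 0.0208 K/W
Q = 76.3650 / 0.0208 = 3674.3551 W

R_total = 0.0208 K/W, Q = 3674.3551 W


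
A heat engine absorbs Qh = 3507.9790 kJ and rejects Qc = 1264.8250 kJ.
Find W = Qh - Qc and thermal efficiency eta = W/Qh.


W = 3507.9790 - 1264.8250 = 2243.1540 kJ
eta = 2243.1540 / 3507.9790 = 0.6394 = 63.9443%

W = 2243.1540 kJ, eta = 63.9443%


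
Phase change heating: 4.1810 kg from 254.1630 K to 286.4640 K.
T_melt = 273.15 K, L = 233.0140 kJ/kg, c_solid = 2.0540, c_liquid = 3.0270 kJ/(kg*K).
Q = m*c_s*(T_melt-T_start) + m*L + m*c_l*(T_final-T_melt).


Q1 (sensible, solid) = 4.1810 * 2.0540 * 18.9870 = 163.0561 kJ
Q2 (latent) = 4.1810 * 233.0140 = 974.2315 kJ
Q3 (sensible, liquid) = 4.1810 * 3.0270 * 13.3140 = 168.5005 kJ
Q_total = 1305.7881 kJ

1305.7881 kJ


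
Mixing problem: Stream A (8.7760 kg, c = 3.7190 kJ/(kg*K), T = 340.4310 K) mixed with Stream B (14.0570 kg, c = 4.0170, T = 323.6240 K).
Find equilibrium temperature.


num = 29385.0343
den = 89.1049
Tf = 329.7802 K

329.7802 K


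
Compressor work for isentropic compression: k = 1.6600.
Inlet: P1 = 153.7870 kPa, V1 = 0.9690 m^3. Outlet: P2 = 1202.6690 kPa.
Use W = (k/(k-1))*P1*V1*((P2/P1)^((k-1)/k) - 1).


(k-1)/k = 0.3976
(P2/P1)^exp = 2.2654
W = 2.5152 * 153.7870 * 0.9690 * (2.2654 - 1) = 474.2676 kJ

474.2676 kJ


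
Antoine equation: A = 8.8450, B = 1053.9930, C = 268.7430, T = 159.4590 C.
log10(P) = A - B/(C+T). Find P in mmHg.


C+T = 428.2020
B/(C+T) = 2.4614
log10(P) = 8.8450 - 2.4614 = 6.3836
P = 10^6.3836 = 2418584.3580 mmHg

2418584.3580 mmHg


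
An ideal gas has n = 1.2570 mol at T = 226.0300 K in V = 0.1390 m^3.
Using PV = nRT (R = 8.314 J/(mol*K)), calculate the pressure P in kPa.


P = nRT/V = 1.2570 * 8.314 * 226.0300 / 0.1390
= 2362.1713 / 0.1390 = 16994.0379 Pa = 16.9940 kPa

16.9940 kPa


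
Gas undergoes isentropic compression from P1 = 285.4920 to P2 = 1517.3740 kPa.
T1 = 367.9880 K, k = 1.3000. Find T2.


(k-1)/k = 0.2308
(P2/P1)^exp = 1.4704
T2 = 367.9880 * 1.4704 = 541.0737 K

541.0737 K


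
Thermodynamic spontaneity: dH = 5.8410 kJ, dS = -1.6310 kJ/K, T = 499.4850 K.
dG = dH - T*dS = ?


T*dS = 499.4850 * -1.6310 = -814.6600 kJ
dG = 5.8410 + 814.6600 = 820.5010 kJ (non-spontaneous)

dG = 820.5010 kJ, non-spontaneous


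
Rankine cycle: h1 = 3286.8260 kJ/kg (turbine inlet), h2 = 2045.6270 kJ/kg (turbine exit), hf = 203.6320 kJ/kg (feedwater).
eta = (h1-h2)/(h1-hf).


W = 1241.1990 kJ/kg
Q_in = 3083.1940 kJ/kg
eta = 0.4026 = 40.2569%

eta = 40.2569%


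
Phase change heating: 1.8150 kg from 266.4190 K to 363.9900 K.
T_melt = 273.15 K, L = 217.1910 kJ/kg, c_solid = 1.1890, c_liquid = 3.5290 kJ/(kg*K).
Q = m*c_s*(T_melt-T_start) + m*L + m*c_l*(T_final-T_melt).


Q1 (sensible, solid) = 1.8150 * 1.1890 * 6.7310 = 14.5257 kJ
Q2 (latent) = 1.8150 * 217.1910 = 394.2017 kJ
Q3 (sensible, liquid) = 1.8150 * 3.5290 * 90.8400 = 581.8425 kJ
Q_total = 990.5699 kJ

990.5699 kJ


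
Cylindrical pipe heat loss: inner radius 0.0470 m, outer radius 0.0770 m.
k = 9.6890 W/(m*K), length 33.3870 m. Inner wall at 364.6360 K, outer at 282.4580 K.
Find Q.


dT = 82.1780 K
ln(ro/ri) = 0.4937
Q = 2*pi*9.6890*33.3870*82.1780 / 0.4937 = 338349.6781 W

338349.6781 W


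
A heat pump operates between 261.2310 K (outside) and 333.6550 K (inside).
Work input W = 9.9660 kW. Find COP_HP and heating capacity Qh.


COP = 333.6550 / 72.4240 = 4.6070
Qh = 4.6070 * 9.9660 = 45.9130 kW

COP = 4.6070, Qh = 45.9130 kW


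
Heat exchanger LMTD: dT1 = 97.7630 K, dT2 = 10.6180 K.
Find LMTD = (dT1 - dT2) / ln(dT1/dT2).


dT1/dT2 = 9.2073
ln(dT1/dT2) = 2.2200
LMTD = 87.1450 / 2.2200 = 39.2546 K

39.2546 K


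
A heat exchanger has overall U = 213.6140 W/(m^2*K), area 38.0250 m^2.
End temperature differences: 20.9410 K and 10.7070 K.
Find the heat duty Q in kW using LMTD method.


LMTD = 15.2562 K
Q = 213.6140 * 38.0250 * 15.2562 = 123920.7478 W = 123.9207 kW

123.9207 kW


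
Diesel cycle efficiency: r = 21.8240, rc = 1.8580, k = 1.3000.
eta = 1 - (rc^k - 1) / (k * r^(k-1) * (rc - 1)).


r^(k-1) = 2.5216
rc^k = 2.2375
eta = 0.5600 = 56.0025%

56.0025%


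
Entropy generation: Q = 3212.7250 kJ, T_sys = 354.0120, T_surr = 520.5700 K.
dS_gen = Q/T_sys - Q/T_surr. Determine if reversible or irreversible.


dS_sys = 3212.7250/354.0120 = 9.0752 kJ/K
dS_surr = -3212.7250/520.5700 = -6.1716 kJ/K
dS_gen = 9.0752 - 6.1716 = 2.9036 kJ/K (irreversible)

dS_gen = 2.9036 kJ/K, irreversible


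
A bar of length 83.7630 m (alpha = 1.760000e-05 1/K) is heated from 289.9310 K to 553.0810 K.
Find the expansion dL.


dT = 263.1500 K
dL = 1.760000e-05 * 83.7630 * 263.1500 = 0.387943 m
L_final = 84.150943 m

dL = 0.387943 m


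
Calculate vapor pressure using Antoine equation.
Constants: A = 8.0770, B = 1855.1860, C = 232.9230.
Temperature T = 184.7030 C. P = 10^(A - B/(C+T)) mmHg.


C+T = 417.6260
B/(C+T) = 4.4422
log10(P) = 8.0770 - 4.4422 = 3.6348
P = 10^3.6348 = 4313.0189 mmHg

4313.0189 mmHg


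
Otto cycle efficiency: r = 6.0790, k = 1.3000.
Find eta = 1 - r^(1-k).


r^(k-1) = 1.7185
eta = 1 - 1/1.7185 = 0.4181 = 41.8097%

41.8097%


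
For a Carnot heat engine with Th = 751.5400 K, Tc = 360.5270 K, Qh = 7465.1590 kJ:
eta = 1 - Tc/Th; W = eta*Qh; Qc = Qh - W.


eta = 1 - 360.5270/751.5400 = 0.5203
W = 0.5203 * 7465.1590 = 3883.9905 kJ
Qc = 7465.1590 - 3883.9905 = 3581.1685 kJ

eta = 52.0282%, W = 3883.9905 kJ, Qc = 3581.1685 kJ


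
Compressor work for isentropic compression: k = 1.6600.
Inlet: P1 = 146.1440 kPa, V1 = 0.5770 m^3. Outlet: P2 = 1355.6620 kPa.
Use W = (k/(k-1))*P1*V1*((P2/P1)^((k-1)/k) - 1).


(k-1)/k = 0.3976
(P2/P1)^exp = 2.4245
W = 2.5152 * 146.1440 * 0.5770 * (2.4245 - 1) = 302.1168 kJ

302.1168 kJ


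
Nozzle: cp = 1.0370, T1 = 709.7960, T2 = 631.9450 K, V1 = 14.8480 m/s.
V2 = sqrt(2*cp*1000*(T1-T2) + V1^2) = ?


dT = 77.8510 K
2*cp*1000*dT = 161462.9740
V1^2 = 220.4631
V2 = sqrt(161683.4371) = 402.0988 m/s

402.0988 m/s


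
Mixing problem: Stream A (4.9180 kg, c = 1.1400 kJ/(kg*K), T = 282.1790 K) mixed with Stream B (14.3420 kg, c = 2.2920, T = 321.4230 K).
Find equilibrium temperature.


num = 12147.8153
den = 38.4784
Tf = 315.7049 K

315.7049 K


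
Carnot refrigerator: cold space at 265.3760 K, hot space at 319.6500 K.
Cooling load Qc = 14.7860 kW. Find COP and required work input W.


COP = 265.3760 / 54.2740 = 4.8896
W = 14.7860 / 4.8896 = 3.0240 kW

COP = 4.8896, W = 3.0240 kW


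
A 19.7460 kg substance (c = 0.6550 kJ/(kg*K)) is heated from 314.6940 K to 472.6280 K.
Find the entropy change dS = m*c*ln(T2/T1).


T2/T1 = 1.5019
ln(T2/T1) = 0.4067
dS = 19.7460 * 0.6550 * 0.4067 = 5.2602 kJ/K

5.2602 kJ/K


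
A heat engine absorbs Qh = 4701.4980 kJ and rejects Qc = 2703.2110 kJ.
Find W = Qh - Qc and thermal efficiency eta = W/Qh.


W = 4701.4980 - 2703.2110 = 1998.2870 kJ
eta = 1998.2870 / 4701.4980 = 0.4250 = 42.5032%

W = 1998.2870 kJ, eta = 42.5032%


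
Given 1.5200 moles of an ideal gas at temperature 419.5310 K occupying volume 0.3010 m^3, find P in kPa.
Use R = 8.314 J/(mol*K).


P = nRT/V = 1.5200 * 8.314 * 419.5310 / 0.3010
= 5301.7307 / 0.3010 = 17613.7233 Pa = 17.6137 kPa

17.6137 kPa


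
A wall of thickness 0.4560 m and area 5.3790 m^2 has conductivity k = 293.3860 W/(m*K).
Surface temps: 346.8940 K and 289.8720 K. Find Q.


dT = 57.0220 K
Q = 293.3860 * 5.3790 * 57.0220 / 0.4560 = 197341.5493 W

197341.5493 W


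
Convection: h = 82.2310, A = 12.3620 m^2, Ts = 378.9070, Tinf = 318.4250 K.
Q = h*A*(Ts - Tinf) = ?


dT = 60.4820 K
Q = 82.2310 * 12.3620 * 60.4820 = 61482.3494 W

61482.3494 W


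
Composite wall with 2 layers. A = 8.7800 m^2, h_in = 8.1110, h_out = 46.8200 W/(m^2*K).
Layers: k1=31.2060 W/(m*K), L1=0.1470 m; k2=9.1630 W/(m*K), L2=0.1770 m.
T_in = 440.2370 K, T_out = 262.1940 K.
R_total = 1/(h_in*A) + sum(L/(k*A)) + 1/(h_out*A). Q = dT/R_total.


R_conv_in = 1/(8.1110*8.7800) = 0.0140
R_1 = 0.1470/(31.2060*8.7800) = 0.0005
R_2 = 0.1770/(9.1630*8.7800) = 0.0022
R_conv_out = 1/(46.8200*8.7800) = 0.0024
R_total = 0.0192 K/W
Q = 178.0430 / 0.0192 = 9267.6191 W

R_total = 0.0192 K/W, Q = 9267.6191 W


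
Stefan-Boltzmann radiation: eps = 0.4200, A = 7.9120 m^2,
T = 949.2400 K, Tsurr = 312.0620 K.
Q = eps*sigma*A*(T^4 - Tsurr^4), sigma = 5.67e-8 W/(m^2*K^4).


T^4 = 8.1190e+11
Tsurr^4 = 9.4834e+09
Q = 0.4200 * 5.67e-8 * 7.9120 * 8.0242e+11 = 151188.9805 W

151188.9805 W


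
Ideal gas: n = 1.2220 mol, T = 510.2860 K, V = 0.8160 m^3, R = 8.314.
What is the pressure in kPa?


P = nRT/V = 1.2220 * 8.314 * 510.2860 / 0.8160
= 5184.3568 / 0.8160 = 6353.3784 Pa = 6.3534 kPa

6.3534 kPa


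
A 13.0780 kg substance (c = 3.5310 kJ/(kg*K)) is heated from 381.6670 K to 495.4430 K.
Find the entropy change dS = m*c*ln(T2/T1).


T2/T1 = 1.2981
ln(T2/T1) = 0.2609
dS = 13.0780 * 3.5310 * 0.2609 = 12.0481 kJ/K

12.0481 kJ/K


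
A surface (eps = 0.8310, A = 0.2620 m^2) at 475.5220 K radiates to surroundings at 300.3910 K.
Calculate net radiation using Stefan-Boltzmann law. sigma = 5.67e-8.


T^4 = 5.1131e+10
Tsurr^4 = 8.1423e+09
Q = 0.8310 * 5.67e-8 * 0.2620 * 4.2988e+10 = 530.6857 W

530.6857 W


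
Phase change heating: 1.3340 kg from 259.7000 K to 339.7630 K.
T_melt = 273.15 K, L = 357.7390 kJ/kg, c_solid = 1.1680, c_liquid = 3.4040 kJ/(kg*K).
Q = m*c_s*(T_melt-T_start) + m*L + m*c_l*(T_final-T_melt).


Q1 (sensible, solid) = 1.3340 * 1.1680 * 13.4500 = 20.9566 kJ
Q2 (latent) = 1.3340 * 357.7390 = 477.2238 kJ
Q3 (sensible, liquid) = 1.3340 * 3.4040 * 66.6130 = 302.4854 kJ
Q_total = 800.6658 kJ

800.6658 kJ


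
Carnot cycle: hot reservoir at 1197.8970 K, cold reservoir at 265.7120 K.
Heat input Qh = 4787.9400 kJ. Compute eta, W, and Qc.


eta = 1 - 265.7120/1197.8970 = 0.7782
W = 0.7782 * 4787.9400 = 3725.9012 kJ
Qc = 4787.9400 - 3725.9012 = 1062.0388 kJ

eta = 77.8185%, W = 3725.9012 kJ, Qc = 1062.0388 kJ


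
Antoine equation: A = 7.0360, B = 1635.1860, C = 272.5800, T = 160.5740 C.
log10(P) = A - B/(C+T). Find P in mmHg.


C+T = 433.1540
B/(C+T) = 3.7751
log10(P) = 7.0360 - 3.7751 = 3.2609
P = 10^3.2609 = 1823.6083 mmHg

1823.6083 mmHg


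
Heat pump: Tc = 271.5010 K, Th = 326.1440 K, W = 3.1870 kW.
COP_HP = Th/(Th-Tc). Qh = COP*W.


COP = 326.1440 / 54.6430 = 5.9686
Qh = 5.9686 * 3.1870 = 19.0220 kW

COP = 5.9686, Qh = 19.0220 kW


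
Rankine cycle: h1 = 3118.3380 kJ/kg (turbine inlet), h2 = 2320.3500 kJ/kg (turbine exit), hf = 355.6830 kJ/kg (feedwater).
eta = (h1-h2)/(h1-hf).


W = 797.9880 kJ/kg
Q_in = 2762.6550 kJ/kg
eta = 0.2888 = 28.8848%

eta = 28.8848%


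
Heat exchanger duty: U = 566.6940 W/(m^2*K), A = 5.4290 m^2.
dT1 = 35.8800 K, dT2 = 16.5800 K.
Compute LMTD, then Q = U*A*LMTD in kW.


LMTD = 25.0006 K
Q = 566.6940 * 5.4290 * 25.0006 = 76916.2481 W = 76.9162 kW

76.9162 kW


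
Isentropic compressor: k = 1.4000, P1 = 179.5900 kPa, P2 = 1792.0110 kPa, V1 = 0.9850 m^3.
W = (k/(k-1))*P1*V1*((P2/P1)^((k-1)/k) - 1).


(k-1)/k = 0.2857
(P2/P1)^exp = 1.9295
W = 3.5000 * 179.5900 * 0.9850 * (1.9295 - 1) = 575.4888 kJ

575.4888 kJ


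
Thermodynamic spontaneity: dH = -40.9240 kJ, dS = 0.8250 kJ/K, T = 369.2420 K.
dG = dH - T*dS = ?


T*dS = 369.2420 * 0.8250 = 304.6246 kJ
dG = -40.9240 - 304.6246 = -345.5486 kJ (spontaneous)

dG = -345.5486 kJ, spontaneous


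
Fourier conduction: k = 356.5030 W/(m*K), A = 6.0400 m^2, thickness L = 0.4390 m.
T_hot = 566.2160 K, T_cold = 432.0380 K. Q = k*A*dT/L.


dT = 134.1780 K
Q = 356.5030 * 6.0400 * 134.1780 / 0.4390 = 658137.9307 W

658137.9307 W


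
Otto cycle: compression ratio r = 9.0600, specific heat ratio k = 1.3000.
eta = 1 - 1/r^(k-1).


r^(k-1) = 1.9370
eta = 1 - 1/1.9370 = 0.4837 = 48.3748%

48.3748%


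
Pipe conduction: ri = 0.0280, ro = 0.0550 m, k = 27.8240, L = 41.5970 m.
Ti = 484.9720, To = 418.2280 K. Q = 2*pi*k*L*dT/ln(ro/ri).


dT = 66.7440 K
ln(ro/ri) = 0.6751
Q = 2*pi*27.8240*41.5970*66.7440 / 0.6751 = 718930.8490 W

718930.8490 W


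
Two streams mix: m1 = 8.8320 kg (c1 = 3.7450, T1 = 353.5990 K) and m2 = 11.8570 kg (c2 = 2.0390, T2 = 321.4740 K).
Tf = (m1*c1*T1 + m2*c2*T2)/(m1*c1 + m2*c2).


num = 19467.6754
den = 57.2523
Tf = 340.0333 K

340.0333 K


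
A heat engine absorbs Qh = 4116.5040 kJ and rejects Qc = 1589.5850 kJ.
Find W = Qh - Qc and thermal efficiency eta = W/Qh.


W = 4116.5040 - 1589.5850 = 2526.9190 kJ
eta = 2526.9190 / 4116.5040 = 0.6139 = 61.3851%

W = 2526.9190 kJ, eta = 61.3851%


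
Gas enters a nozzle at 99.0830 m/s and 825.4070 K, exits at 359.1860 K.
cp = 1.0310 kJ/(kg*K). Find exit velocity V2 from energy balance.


dT = 466.2210 K
2*cp*1000*dT = 961347.7020
V1^2 = 9817.4409
V2 = sqrt(971165.1429) = 985.4771 m/s

985.4771 m/s


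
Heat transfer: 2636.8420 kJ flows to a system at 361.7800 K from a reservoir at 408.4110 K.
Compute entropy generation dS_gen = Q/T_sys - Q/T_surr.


dS_sys = 2636.8420/361.7800 = 7.2885 kJ/K
dS_surr = -2636.8420/408.4110 = -6.4563 kJ/K
dS_gen = 7.2885 - 6.4563 = 0.8322 kJ/K (irreversible)

dS_gen = 0.8322 kJ/K, irreversible


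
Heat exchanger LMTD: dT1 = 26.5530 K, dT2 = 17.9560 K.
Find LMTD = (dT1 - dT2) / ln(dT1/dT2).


dT1/dT2 = 1.4788
ln(dT1/dT2) = 0.3912
LMTD = 8.5970 / 0.3912 = 21.9749 K

21.9749 K


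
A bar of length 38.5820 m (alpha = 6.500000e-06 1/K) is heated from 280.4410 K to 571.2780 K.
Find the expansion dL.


dT = 290.8370 K
dL = 6.500000e-06 * 38.5820 * 290.8370 = 0.072937 m
L_final = 38.654937 m

dL = 0.072937 m


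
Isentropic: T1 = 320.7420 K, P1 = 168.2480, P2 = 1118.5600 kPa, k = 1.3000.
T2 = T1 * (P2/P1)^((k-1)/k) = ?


(k-1)/k = 0.2308
(P2/P1)^exp = 1.5483
T2 = 320.7420 * 1.5483 = 496.6059 K

496.6059 K


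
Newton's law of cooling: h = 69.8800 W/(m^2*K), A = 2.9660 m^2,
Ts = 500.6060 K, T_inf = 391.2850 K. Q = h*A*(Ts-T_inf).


dT = 109.3210 K
Q = 69.8800 * 2.9660 * 109.3210 = 22658.3165 W

22658.3165 W


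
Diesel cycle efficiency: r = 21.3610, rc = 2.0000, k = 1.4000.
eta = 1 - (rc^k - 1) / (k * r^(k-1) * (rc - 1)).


r^(k-1) = 3.4029
rc^k = 2.6390
eta = 0.6560 = 65.5962%

65.5962%


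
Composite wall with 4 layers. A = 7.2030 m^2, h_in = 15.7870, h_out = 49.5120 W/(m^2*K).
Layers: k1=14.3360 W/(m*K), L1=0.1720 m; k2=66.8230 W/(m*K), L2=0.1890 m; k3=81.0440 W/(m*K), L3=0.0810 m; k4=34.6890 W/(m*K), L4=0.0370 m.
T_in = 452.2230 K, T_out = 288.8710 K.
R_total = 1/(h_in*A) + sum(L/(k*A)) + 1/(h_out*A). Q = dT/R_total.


R_conv_in = 1/(15.7870*7.2030) = 0.0088
R_1 = 0.1720/(14.3360*7.2030) = 0.0017
R_2 = 0.1890/(66.8230*7.2030) = 0.0004
R_3 = 0.0810/(81.0440*7.2030) = 0.0001
R_4 = 0.0370/(34.6890*7.2030) = 0.0001
R_conv_out = 1/(49.5120*7.2030) = 0.0028
R_total = 0.0139 K/W
Q = 163.3520 / 0.0139 = 11715.5637 W

R_total = 0.0139 K/W, Q = 11715.5637 W


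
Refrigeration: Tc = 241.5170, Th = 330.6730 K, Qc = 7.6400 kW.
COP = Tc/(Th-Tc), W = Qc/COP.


COP = 241.5170 / 89.1560 = 2.7089
W = 7.6400 / 2.7089 = 2.8203 kW

COP = 2.7089, W = 2.8203 kW


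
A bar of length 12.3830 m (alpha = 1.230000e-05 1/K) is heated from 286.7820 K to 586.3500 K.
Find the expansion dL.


dT = 299.5680 K
dL = 1.230000e-05 * 12.3830 * 299.5680 = 0.045627 m
L_final = 12.428627 m

dL = 0.045627 m


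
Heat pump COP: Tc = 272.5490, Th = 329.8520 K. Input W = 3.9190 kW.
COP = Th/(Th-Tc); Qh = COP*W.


COP = 329.8520 / 57.3030 = 5.7563
Qh = 5.7563 * 3.9190 = 22.5589 kW

COP = 5.7563, Qh = 22.5589 kW


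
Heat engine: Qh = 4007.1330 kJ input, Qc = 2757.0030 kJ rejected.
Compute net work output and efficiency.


W = 4007.1330 - 2757.0030 = 1250.1300 kJ
eta = 1250.1300 / 4007.1330 = 0.3120 = 31.1976%

W = 1250.1300 kJ, eta = 31.1976%


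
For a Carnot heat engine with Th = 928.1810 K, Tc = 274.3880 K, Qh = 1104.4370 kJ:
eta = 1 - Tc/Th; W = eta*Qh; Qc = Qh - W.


eta = 1 - 274.3880/928.1810 = 0.7044
W = 0.7044 * 1104.4370 = 777.9444 kJ
Qc = 1104.4370 - 777.9444 = 326.4926 kJ

eta = 70.4381%, W = 777.9444 kJ, Qc = 326.4926 kJ


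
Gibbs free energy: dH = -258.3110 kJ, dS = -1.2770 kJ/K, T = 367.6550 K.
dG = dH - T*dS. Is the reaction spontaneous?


T*dS = 367.6550 * -1.2770 = -469.4954 kJ
dG = -258.3110 + 469.4954 = 211.1844 kJ (non-spontaneous)

dG = 211.1844 kJ, non-spontaneous


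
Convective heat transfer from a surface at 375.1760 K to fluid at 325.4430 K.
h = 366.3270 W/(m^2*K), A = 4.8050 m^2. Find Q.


dT = 49.7330 K
Q = 366.3270 * 4.8050 * 49.7330 = 87540.0880 W

87540.0880 W


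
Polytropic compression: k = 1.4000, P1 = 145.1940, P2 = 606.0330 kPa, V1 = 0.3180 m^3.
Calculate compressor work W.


(k-1)/k = 0.2857
(P2/P1)^exp = 1.5042
W = 3.5000 * 145.1940 * 0.3180 * (1.5042 - 1) = 81.4757 kJ

81.4757 kJ


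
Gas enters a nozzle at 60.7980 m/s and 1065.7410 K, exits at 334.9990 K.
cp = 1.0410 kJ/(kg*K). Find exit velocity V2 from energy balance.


dT = 730.7420 K
2*cp*1000*dT = 1521404.8440
V1^2 = 3696.3968
V2 = sqrt(1525101.2408) = 1234.9499 m/s

1234.9499 m/s


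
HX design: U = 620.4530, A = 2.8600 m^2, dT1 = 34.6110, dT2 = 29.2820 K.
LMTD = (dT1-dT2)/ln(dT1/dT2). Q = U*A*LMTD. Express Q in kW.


LMTD = 31.8723 K
Q = 620.4530 * 2.8600 * 31.8723 = 56557.2279 W = 56.5572 kW

56.5572 kW


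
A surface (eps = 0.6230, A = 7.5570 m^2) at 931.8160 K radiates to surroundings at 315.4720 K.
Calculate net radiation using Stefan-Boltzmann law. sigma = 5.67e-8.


T^4 = 7.5391e+11
Tsurr^4 = 9.9047e+09
Q = 0.6230 * 5.67e-8 * 7.5570 * 7.4401e+11 = 198608.4380 W

198608.4380 W


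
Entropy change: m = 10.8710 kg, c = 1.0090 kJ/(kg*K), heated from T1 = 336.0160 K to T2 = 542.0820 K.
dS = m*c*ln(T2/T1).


T2/T1 = 1.6133
ln(T2/T1) = 0.4783
dS = 10.8710 * 1.0090 * 0.4783 = 5.2459 kJ/K

5.2459 kJ/K


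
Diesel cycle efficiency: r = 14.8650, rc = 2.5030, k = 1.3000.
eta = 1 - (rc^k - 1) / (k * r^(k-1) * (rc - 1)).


r^(k-1) = 2.2472
rc^k = 3.2961
eta = 0.4771 = 47.7078%

47.7078%


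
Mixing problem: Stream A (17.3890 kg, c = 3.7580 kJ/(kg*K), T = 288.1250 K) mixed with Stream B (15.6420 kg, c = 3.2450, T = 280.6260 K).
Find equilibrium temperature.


num = 33072.4486
den = 116.1062
Tf = 284.8467 K

284.8467 K


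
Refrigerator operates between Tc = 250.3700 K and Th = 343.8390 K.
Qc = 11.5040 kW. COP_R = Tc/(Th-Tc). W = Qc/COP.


COP = 250.3700 / 93.4690 = 2.6786
W = 11.5040 / 2.6786 = 4.2947 kW

COP = 2.6786, W = 4.2947 kW
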